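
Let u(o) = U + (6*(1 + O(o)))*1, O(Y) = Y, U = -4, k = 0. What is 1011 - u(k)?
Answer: 1009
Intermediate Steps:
u(o) = 2 + 6*o (u(o) = -4 + (6*(1 + o))*1 = -4 + (6 + 6*o)*1 = -4 + (6 + 6*o) = 2 + 6*o)
1011 - u(k) = 1011 - (2 + 6*0) = 1011 - (2 + 0) = 1011 - 1*2 = 1011 - 2 = 1009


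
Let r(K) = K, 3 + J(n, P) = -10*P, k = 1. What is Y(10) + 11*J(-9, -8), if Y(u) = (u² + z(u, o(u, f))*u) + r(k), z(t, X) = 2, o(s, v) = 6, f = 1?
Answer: 968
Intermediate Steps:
J(n, P) = -3 - 10*P
Y(u) = 1 + u² + 2*u (Y(u) = (u² + 2*u) + 1 = 1 + u² + 2*u)
Y(10) + 11*J(-9, -8) = (1 + 10² + 2*10) + 11*(-3 - 10*(-8)) = (1 + 100 + 20) + 11*(-3 + 80) = 121 + 11*77 = 121 + 847 = 968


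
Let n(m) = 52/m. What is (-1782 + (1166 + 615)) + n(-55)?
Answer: -107/55 ≈ -1.9455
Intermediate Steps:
(-1782 + (1166 + 615)) + n(-55) = (-1782 + (1166 + 615)) + 52/(-55) = (-1782 + 1781) + 52*(-1/55) = -1 - 52/55 = -107/55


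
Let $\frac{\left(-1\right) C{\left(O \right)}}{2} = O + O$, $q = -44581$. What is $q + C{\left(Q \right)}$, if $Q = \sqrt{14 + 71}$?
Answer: $-44581 - 4 \sqrt{85} \approx -44618.0$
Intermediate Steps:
$Q = \sqrt{85} \approx 9.2195$
$C{\left(O \right)} = - 4 O$ ($C{\left(O \right)} = - 2 \left(O + O\right) = - 2 \cdot 2 O = - 4 O$)
$q + C{\left(Q \right)} = -44581 - 4 \sqrt{85}$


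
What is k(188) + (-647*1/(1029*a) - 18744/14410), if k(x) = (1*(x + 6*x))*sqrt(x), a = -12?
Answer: -10096711/8087940 + 2632*sqrt(47) ≈ 18043.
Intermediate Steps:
k(x) = 7*x**(3/2) (k(x) = (1*(7*x))*sqrt(x) = (7*x)*sqrt(x) = 7*x**(3/2))
k(188) + (-647*1/(1029*a) - 18744/14410) = 7*188**(3/2) + (-647/((-12*1029)) - 18744/14410) = 7*(376*sqrt(47)) + (-647/(-12348) - 18744*1/14410) = 2632*sqrt(47) + (-647*(-1/12348) - 852/655) = 2632*sqrt(47) + (647/12348 - 852/655) = 2632*sqrt(47) - 10096711/8087940 = -10096711/8087940 + 2632*sqrt(47)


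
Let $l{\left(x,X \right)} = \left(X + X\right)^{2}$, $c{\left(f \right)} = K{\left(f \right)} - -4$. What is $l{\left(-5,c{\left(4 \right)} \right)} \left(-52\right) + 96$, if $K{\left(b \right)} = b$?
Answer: $-13216$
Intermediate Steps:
$c{\left(f \right)} = 4 + f$ ($c{\left(f \right)} = f - -4 = f + 4 = 4 + f$)
$l{\left(x,X \right)} = 4 X^{2}$ ($l{\left(x,X \right)} = \left(2 X\right)^{2} = 4 X^{2}$)
$l{\left(-5,c{\left(4 \right)} \right)} \left(-52\right) + 96 = 4 \left(4 + 4\right)^{2} \left(-52\right) + 96 = 4 \cdot 8^{2} \left(-52\right) + 96 = 4 \cdot 64 \left(-52\right) + 96 = 256 \left(-52\right) + 96 = -13312 + 96 = -13216$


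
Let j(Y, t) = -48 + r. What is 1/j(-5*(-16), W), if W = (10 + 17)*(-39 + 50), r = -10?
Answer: -1/58 ≈ -0.017241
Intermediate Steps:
W = 297 (W = 27*11 = 297)
j(Y, t) = -58 (j(Y, t) = -48 - 10 = -58)
1/j(-5*(-16), W) = 1/(-58) = -1/58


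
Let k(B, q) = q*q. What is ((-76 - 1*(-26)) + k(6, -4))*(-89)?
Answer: 3026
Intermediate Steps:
k(B, q) = q**2
((-76 - 1*(-26)) + k(6, -4))*(-89) = ((-76 - 1*(-26)) + (-4)**2)*(-89) = ((-76 + 26) + 16)*(-89) = (-50 + 16)*(-89) = -34*(-89) = 3026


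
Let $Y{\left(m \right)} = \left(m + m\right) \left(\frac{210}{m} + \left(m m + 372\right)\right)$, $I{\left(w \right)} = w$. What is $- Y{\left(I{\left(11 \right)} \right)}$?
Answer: $-11266$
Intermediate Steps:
$Y{\left(m \right)} = 2 m \left(372 + m^{2} + \frac{210}{m}\right)$ ($Y{\left(m \right)} = 2 m \left(\frac{210}{m} + \left(m^{2} + 372\right)\right) = 2 m \left(\frac{210}{m} + \left(372 + m^{2}\right)\right) = 2 m \left(372 + m^{2} + \frac{210}{m}\right)$)
$- Y{\left(I{\left(11 \right)} \right)} = - (420 + 2 \cdot 11^{3} + 744 \cdot 11) = - (420 + 2 \cdot 1331 + 8184) = - (420 + 2662 + 8184) = \left(-1\right) 11266 = -11266$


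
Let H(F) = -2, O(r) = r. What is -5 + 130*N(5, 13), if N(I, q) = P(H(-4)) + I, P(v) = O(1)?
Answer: 775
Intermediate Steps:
P(v) = 1
N(I, q) = 1 + I
-5 + 130*N(5, 13) = -5 + 130*(1 + 5) = -5 + 130*6 = -5 + 780 = 775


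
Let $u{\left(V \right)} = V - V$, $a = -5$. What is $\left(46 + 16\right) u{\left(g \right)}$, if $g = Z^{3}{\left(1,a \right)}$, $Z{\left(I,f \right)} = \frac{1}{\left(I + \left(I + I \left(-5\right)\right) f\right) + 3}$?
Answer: $0$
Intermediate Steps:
$Z{\left(I,f \right)} = \frac{1}{3 + I - 4 I f}$ ($Z{\left(I,f \right)} = \frac{1}{\left(I + \left(I - 5 I\right) f\right) + 3} = \frac{1}{\left(I + - 4 I f\right) + 3} = \frac{1}{\left(I - 4 I f\right) + 3} = \frac{1}{3 + I - 4 I f}$)
$g = \frac{1}{13824}$ ($g = \left(\frac{1}{3 + 1 - 4 \left(-5\right)}\right)^{3} = \left(\frac{1}{3 + 1 + 20}\right)^{3} = \left(\frac{1}{24}\right)^{3} = \frac{1}{13824} \approx 7.2338 \cdot 10^{-5}$)
$u{\left(V \right)} = 0$
$\left(46 + 16\right) u{\left(g \right)} = \left(46 + 16\right) 0 = 62 \cdot 0 = 0$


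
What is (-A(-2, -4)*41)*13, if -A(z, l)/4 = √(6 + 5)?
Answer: 2132*√11 ≈ 7071.0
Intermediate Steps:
A(z, l) = -4*√11 (A(z, l) = -4*√(6 + 5) = -4*√11)
(-A(-2, -4)*41)*13 = (-(-4)*√11*41)*13 = ((4*√11)*41)*13 = (164*√11)*13 = 2132*√11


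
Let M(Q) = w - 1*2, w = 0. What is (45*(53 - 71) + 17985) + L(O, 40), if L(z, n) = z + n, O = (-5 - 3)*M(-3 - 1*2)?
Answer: 17231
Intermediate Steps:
M(Q) = -2 (M(Q) = 0 - 1*2 = 0 - 2 = -2)
O = 16 (O = (-5 - 3)*(-2) = -8*(-2) = 16)
L(z, n) = n + z
(45*(53 - 71) + 17985) + L(O, 40) = (45*(53 - 71) + 17985) + (40 + 16) = (45*(-18) + 17985) + 56 = (-810 + 17985) + 56 = 17175 + 56 = 17231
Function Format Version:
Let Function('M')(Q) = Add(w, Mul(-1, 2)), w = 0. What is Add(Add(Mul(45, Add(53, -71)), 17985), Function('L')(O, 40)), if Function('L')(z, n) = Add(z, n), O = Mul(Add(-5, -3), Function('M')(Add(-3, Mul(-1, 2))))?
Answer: 17231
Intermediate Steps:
Function('M')(Q) = -2 (Function('M')(Q) = Add(0, Mul(-1, 2)) = Add(0, -2) = -2)
O = 16 (O = Mul(Add(-5, -3), -2) = Mul(-8, -2) = 16)
Function('L')(z, n) = Add(n, z)
Add(Add(Mul(45, Add(53, -71)), 17985), Function('L')(O, 40)) = Add(Add(Mul(45, Add(53, -71)), 17985), Add(40, 16)) = Add(Add(Mul(45, -18), 17985), 56) = Add(Add(-810, 17985), 56) = Add(17175, 56) = 17231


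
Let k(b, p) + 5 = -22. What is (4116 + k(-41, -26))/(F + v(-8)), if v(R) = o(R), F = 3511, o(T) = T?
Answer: 4089/3503 ≈ 1.1673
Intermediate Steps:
k(b, p) = -27 (k(b, p) = -5 - 22 = -27)
v(R) = R
(4116 + k(-41, -26))/(F + v(-8)) = (4116 - 27)/(3511 - 8) = 4089/3503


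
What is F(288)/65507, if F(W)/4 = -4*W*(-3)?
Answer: 13824/65507 ≈ 0.21103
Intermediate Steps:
F(W) = 48*W (F(W) = 4*(-4*W*(-3)) = 4*(12*W) = 48*W)
F(288)/65507 = (48*288)/65507 = 13824*(1/65507) = 13824/65507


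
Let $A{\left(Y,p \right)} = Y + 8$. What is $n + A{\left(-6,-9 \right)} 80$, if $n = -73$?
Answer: $87$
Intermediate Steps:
$A{\left(Y,p \right)} = 8 + Y$
$n + A{\left(-6,-9 \right)} 80 = -73 + \left(8 - 6\right) 80 = -73 + 2 \cdot 80 = -73 + 160 = 87$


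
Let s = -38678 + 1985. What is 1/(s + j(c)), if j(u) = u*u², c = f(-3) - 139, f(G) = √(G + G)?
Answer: -I/(57957*√6 + 2719810*I) ≈ -3.6667e-7 - 1.9139e-8*I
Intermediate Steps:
f(G) = √2*√G (f(G) = √(2*G) = √2*√G)
c = -139 + I*√6 (c = √2*√(-3) - 139 = √2*(I*√3) - 139 = I*√6 - 139 = -139 + I*√6 ≈ -139.0 + 2.4495*I)
j(u) = u³
s = -36693
1/(s + j(c)) = 1/(-36693 + (-139 + I*√6)³)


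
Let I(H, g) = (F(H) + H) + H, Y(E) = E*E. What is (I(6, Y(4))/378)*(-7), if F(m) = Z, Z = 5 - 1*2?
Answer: -5/18 ≈ -0.27778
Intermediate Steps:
Z = 3 (Z = 5 - 2 = 3)
F(m) = 3
Y(E) = E²
I(H, g) = 3 + 2*H (I(H, g) = (3 + H) + H = 3 + 2*H)
(I(6, Y(4))/378)*(-7) = ((3 + 2*6)/378)*(-7) = ((3 + 12)*(1/378))*(-7) = (15*(1/378))*(-7) = (5/126)*(-7) = -5/18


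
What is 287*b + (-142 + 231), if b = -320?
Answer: -91751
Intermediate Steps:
287*b + (-142 + 231) = 287*(-320) + (-142 + 231) = -91840 + 89 = -91751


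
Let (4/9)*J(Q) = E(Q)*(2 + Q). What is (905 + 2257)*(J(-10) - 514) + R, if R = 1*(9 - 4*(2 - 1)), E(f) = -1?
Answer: -1568347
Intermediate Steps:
J(Q) = -9/2 - 9*Q/4 (J(Q) = 9*(-(2 + Q))/4 = 9*(-2 - Q)/4 = -9/2 - 9*Q/4)
R = 5 (R = 1*(9 - 4*1) = 1*(9 - 4) = 1*5 = 5)
(905 + 2257)*(J(-10) - 514) + R = (905 + 2257)*((-9/2 - 9/4*(-10)) - 514) + 5 = 3162*((-9/2 + 45/2) - 514) + 5 = 3162*(18 - 514) + 5 = 3162*(-496) + 5 = -1568352 + 5 = -1568347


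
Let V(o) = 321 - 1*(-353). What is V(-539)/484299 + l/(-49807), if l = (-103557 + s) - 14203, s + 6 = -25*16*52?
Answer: 67140945152/24121480293 ≈ 2.7835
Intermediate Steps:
V(o) = 674 (V(o) = 321 + 353 = 674)
s = -20806 (s = -6 - 25*16*52 = -6 - 400*52 = -6 - 20800 = -20806)
l = -138566 (l = (-103557 - 20806) - 14203 = -124363 - 14203 = -138566)
V(-539)/484299 + l/(-49807) = 674/484299 - 138566/(-49807) = 674*(1/484299) - 138566*(-1/49807) = 674/484299 + 138566/49807 = 67140945152/24121480293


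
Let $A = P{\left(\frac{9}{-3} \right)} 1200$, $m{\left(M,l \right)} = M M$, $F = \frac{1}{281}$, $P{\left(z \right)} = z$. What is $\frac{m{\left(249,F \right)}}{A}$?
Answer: $- \frac{6889}{400} \approx -17.223$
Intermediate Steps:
$F = \frac{1}{281} \approx 0.0035587$
$m{\left(M,l \right)} = M^{2}$
$A = -3600$ ($A = \frac{9}{-3} \cdot 1200 = 9 \left(- \frac{1}{3}\right) 1200 = \left(-3\right) 1200 = -3600$)
$\frac{m{\left(249,F \right)}}{A} = \frac{249^{2}}{-3600} = 62001 \left(- \frac{1}{3600}\right) = - \frac{6889}{400}$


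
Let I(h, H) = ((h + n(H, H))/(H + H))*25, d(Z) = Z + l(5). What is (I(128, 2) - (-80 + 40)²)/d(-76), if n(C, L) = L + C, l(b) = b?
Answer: 775/71 ≈ 10.915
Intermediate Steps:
n(C, L) = C + L
d(Z) = 5 + Z (d(Z) = Z + 5 = 5 + Z)
I(h, H) = 25*(h + 2*H)/(2*H) (I(h, H) = ((h + (H + H))/(H + H))*25 = ((h + 2*H)/((2*H)))*25 = ((h + 2*H)*(1/(2*H)))*25 = ((h + 2*H)/(2*H))*25 = 25*(h + 2*H)/(2*H))
(I(128, 2) - (-80 + 40)²)/d(-76) = ((25 + (25/2)*128/2) - (-80 + 40)²)/(5 - 76) = ((25 + (25/2)*128*(½)) - 1*(-40)²)/(-71) = ((25 + 800) - 1*1600)*(-1/71) = (825 - 1600)*(-1/71) = -775*(-1/71) = 775/71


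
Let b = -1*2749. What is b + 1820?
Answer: -929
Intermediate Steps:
b = -2749
b + 1820 = -2749 + 1820 = -929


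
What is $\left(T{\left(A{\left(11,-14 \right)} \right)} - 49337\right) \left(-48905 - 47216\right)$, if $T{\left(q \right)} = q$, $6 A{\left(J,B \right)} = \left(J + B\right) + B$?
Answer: $\frac{28455564719}{6} \approx 4.7426 \cdot 10^{9}$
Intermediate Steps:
$A{\left(J,B \right)} = \frac{B}{3} + \frac{J}{6}$ ($A{\left(J,B \right)} = \frac{\left(J + B\right) + B}{6} = \frac{\left(B + J\right) + B}{6} = \frac{J + 2 B}{6} = \frac{B}{3} + \frac{J}{6}$)
$\left(T{\left(A{\left(11,-14 \right)} \right)} - 49337\right) \left(-48905 - 47216\right) = \left(\left(\frac{1}{3} \left(-14\right) + \frac{1}{6} \cdot 11\right) - 49337\right) \left(-48905 - 47216\right) = \left(\left(- \frac{14}{3} + \frac{11}{6}\right) - 49337\right) \left(-96121\right) = \left(- \frac{17}{6} - 49337\right) \left(-96121\right) = \left(- \frac{296039}{6}\right) \left(-96121\right) = \frac{28455564719}{6}$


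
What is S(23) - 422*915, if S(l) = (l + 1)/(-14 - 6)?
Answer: -1930656/5 ≈ -3.8613e+5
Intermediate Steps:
S(l) = -1/20 - l/20 (S(l) = (1 + l)/(-20) = (1 + l)*(-1/20) = -1/20 - l/20)
S(23) - 422*915 = (-1/20 - 1/20*23) - 422*915 = (-1/20 - 23/20) - 386130 = -6/5 - 386130 = -1930656/5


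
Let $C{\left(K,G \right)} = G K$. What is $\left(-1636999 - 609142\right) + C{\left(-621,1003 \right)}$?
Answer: $-2869004$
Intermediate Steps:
$\left(-1636999 - 609142\right) + C{\left(-621,1003 \right)} = \left(-1636999 - 609142\right) + 1003 \left(-621\right) = -2246141 - 622863 = -2869004$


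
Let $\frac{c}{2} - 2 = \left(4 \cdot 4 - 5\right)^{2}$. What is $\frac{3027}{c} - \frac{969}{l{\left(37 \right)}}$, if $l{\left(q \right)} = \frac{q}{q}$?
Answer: $- \frac{78449}{82} \approx -956.7$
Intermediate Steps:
$l{\left(q \right)} = 1$
$c = 246$ ($c = 4 + 2 \left(4 \cdot 4 - 5\right)^{2} = 4 + 2 \left(16 - 5\right)^{2} = 4 + 2 \cdot 11^{2} = 4 + 2 \cdot 121 = 4 + 242 = 246$)
$\frac{3027}{c} - \frac{969}{l{\left(37 \right)}} = \frac{3027}{246} - \frac{969}{1} = 3027 \cdot \frac{1}{246} - 969 = \frac{1009}{82} - 969 = - \frac{78449}{82}$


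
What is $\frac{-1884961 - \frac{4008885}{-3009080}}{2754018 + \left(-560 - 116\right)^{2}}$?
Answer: $- \frac{1134398887399}{1932427565104} \approx -0.58703$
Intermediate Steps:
$\frac{-1884961 - \frac{4008885}{-3009080}}{2754018 + \left(-560 - 116\right)^{2}} = \frac{-1884961 - - \frac{801777}{601816}}{2754018 + \left(-676\right)^{2}} = \frac{-1884961 + \frac{801777}{601816}}{2754018 + 456976} = - \frac{1134398887399}{601816 \cdot 3210994} = \left(- \frac{1134398887399}{601816}\right) \frac{1}{3210994} = - \frac{1134398887399}{1932427565104}$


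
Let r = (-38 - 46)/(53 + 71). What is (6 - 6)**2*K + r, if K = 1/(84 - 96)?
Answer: -21/31 ≈ -0.67742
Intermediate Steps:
r = -21/31 (r = -84/124 = -84*1/124 = -21/31 ≈ -0.67742)
K = -1/12 (K = 1/(-12) = -1/12 ≈ -0.083333)
(6 - 6)**2*K + r = (6 - 6)**2*(-1/12) - 21/31 = 0**2*(-1/12) - 21/31 = 0*(-1/12) - 21/31 = 0 - 21/31 = -21/31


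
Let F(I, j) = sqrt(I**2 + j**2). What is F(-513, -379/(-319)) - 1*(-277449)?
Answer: 277449 + 5*sqrt(1071219370)/319 ≈ 2.7796e+5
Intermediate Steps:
F(-513, -379/(-319)) - 1*(-277449) = sqrt((-513)**2 + (-379/(-319))**2) - 1*(-277449) = sqrt(263169 + (-379*(-1/319))**2) + 277449 = sqrt(263169 + (379/319)**2) + 277449 = sqrt(263169 + 143641/101761) + 277449 = sqrt(26780484250/101761) + 277449 = 5*sqrt(1071219370)/319 + 277449 = 277449 + 5*sqrt(1071219370)/319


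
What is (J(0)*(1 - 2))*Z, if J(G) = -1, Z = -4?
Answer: -4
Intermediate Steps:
(J(0)*(1 - 2))*Z = -(1 - 2)*(-4) = -1*(-1)*(-4) = 1*(-4) = -4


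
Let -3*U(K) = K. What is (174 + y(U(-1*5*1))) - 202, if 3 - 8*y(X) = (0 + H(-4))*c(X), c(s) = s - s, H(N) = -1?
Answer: -221/8 ≈ -27.625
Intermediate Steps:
c(s) = 0
U(K) = -K/3
y(X) = 3/8 (y(X) = 3/8 - (0 - 1)*0/8 = 3/8 - (-1)*0/8 = 3/8 - 1/8*0 = 3/8 + 0 = 3/8)
(174 + y(U(-1*5*1))) - 202 = (174 + 3/8) - 202 = 1395/8 - 202 = -221/8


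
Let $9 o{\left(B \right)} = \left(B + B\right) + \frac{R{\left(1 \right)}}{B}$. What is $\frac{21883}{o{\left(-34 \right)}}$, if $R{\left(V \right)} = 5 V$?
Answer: $- \frac{6696198}{2317} \approx -2890.0$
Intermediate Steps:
$o{\left(B \right)} = \frac{2 B}{9} + \frac{5}{9 B}$ ($o{\left(B \right)} = \frac{\left(B + B\right) + \frac{5 \cdot 1}{B}}{9} = \frac{2 B + \frac{5}{B}}{9} = \frac{2 B}{9} + \frac{5}{9 B}$)
$\frac{21883}{o{\left(-34 \right)}} = \frac{21883}{\frac{1}{9} \frac{1}{-34} \left(5 + 2 \left(-34\right)^{2}\right)} = \frac{21883}{\frac{1}{9} \left(- \frac{1}{34}\right) \left(5 + 2 \cdot 1156\right)} = \frac{21883}{\frac{1}{9} \left(- \frac{1}{34}\right) \left(5 + 2312\right)} = \frac{21883}{\frac{1}{9} \left(- \frac{1}{34}\right) 2317} = \frac{21883}{- \frac{2317}{306}} = 21883 \left(- \frac{306}{2317}\right) = - \frac{6696198}{2317}$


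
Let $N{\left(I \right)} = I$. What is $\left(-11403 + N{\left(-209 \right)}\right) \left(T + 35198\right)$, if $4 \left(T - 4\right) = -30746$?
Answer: $-319509986$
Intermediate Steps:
$T = - \frac{15365}{2}$ ($T = 4 + \frac{1}{4} \left(-30746\right) = 4 - \frac{15373}{2} = - \frac{15365}{2} \approx -7682.5$)
$\left(-11403 + N{\left(-209 \right)}\right) \left(T + 35198\right) = \left(-11403 - 209\right) \left(- \frac{15365}{2} + 35198\right) = \left(-11612\right) \frac{55031}{2} = -319509986$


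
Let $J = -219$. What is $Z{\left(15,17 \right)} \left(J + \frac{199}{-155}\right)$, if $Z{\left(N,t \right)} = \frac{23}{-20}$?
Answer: $\frac{196328}{775} \approx 253.33$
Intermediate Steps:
$Z{\left(N,t \right)} = - \frac{23}{20}$ ($Z{\left(N,t \right)} = 23 \left(- \frac{1}{20}\right) = - \frac{23}{20}$)
$Z{\left(15,17 \right)} \left(J + \frac{199}{-155}\right) = - \frac{23 \left(-219 + \frac{199}{-155}\right)}{20} = - \frac{23 \left(-219 + 199 \left(- \frac{1}{155}\right)\right)}{20} = - \frac{23 \left(-219 - \frac{199}{155}\right)}{20} = \left(- \frac{23}{20}\right) \left(- \frac{34144}{155}\right) = \frac{196328}{775}$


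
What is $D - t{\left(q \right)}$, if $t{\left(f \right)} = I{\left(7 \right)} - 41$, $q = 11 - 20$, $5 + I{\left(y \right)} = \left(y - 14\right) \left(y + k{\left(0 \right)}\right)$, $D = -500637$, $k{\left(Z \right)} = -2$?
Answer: $-500556$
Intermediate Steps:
$I{\left(y \right)} = -5 + \left(-14 + y\right) \left(-2 + y\right)$ ($I{\left(y \right)} = -5 + \left(y - 14\right) \left(y - 2\right) = -5 + \left(-14 + y\right) \left(-2 + y\right)$)
$q = -9$ ($q = 11 - 20 = -9$)
$t{\left(f \right)} = -81$ ($t{\left(f \right)} = \left(23 + 7^{2} - 112\right) - 41 = \left(23 + 49 - 112\right) - 41 = -40 - 41 = -81$)
$D - t{\left(q \right)} = -500637 - -81 = -500637 + 81 = -500556$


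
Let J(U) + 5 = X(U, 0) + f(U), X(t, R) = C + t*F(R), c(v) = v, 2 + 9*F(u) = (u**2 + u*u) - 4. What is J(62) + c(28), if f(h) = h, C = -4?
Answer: 119/3 ≈ 39.667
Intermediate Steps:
F(u) = -2/3 + 2*u**2/9 (F(u) = -2/9 + ((u**2 + u*u) - 4)/9 = -2/9 + ((u**2 + u**2) - 4)/9 = -2/9 + (2*u**2 - 4)/9 = -2/9 + (-4 + 2*u**2)/9 = -2/9 + (-4/9 + 2*u**2/9) = -2/3 + 2*u**2/9)
X(t, R) = -4 + t*(-2/3 + 2*R**2/9)
J(U) = -9 + U/3 (J(U) = -5 + ((-4 + 2*U*(-3 + 0**2)/9) + U) = -5 + ((-4 + 2*U*(-3 + 0)/9) + U) = -5 + ((-4 + (2/9)*U*(-3)) + U) = -5 + ((-4 - 2*U/3) + U) = -5 + (-4 + U/3) = -9 + U/3)
J(62) + c(28) = (-9 + (1/3)*62) + 28 = (-9 + 62/3) + 28 = 35/3 + 28 = 119/3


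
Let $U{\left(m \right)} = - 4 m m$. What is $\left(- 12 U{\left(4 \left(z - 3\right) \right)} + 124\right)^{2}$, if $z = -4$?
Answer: $1425515536$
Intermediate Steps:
$U{\left(m \right)} = - 4 m^{2}$
$\left(- 12 U{\left(4 \left(z - 3\right) \right)} + 124\right)^{2} = \left(- 12 \left(- 4 \left(4 \left(-4 - 3\right)\right)^{2}\right) + 124\right)^{2} = \left(- 12 \left(- 4 \left(4 \left(-7\right)\right)^{2}\right) + 124\right)^{2} = \left(- 12 \left(- 4 \left(-28\right)^{2}\right) + 124\right)^{2} = \left(- 12 \left(\left(-4\right) 784\right) + 124\right)^{2} = \left(\left(-12\right) \left(-3136\right) + 124\right)^{2} = \left(37632 + 124\right)^{2} = 37756^{2} = 1425515536$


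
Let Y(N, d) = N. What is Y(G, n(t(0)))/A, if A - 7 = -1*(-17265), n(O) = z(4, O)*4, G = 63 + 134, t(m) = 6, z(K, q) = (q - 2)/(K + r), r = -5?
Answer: 197/17272 ≈ 0.011406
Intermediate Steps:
z(K, q) = (-2 + q)/(-5 + K) (z(K, q) = (q - 2)/(K - 5) = (-2 + q)/(-5 + K))
G = 197
n(O) = 8 - 4*O (n(O) = ((-2 + O)/(-5 + 4))*4 = ((-2 + O)/(-1))*4 = -(-2 + O)*4 = (2 - O)*4 = 8 - 4*O)
A = 17272 (A = 7 - 1*(-17265) = 7 + 17265 = 17272)
Y(G, n(t(0)))/A = 197/17272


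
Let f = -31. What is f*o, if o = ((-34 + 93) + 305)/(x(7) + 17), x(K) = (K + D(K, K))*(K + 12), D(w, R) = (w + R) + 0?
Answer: -217/8 ≈ -27.125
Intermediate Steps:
D(w, R) = R + w (D(w, R) = (R + w) + 0 = R + w)
x(K) = 3*K*(12 + K) (x(K) = (K + (K + K))*(K + 12) = (K + 2*K)*(12 + K) = (3*K)*(12 + K) = 3*K*(12 + K))
o = 7/8 (o = ((-34 + 93) + 305)/(3*7*(12 + 7) + 17) = (59 + 305)/(3*7*19 + 17) = 364/(399 + 17) = 364/416 = 364*(1/416) = 7/8 ≈ 0.87500)
f*o = -31*7/8 = -217/8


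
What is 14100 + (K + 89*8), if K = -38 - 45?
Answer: 14729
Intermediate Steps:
K = -83
14100 + (K + 89*8) = 14100 + (-83 + 89*8) = 14100 + (-83 + 712) = 14100 + 629 = 14729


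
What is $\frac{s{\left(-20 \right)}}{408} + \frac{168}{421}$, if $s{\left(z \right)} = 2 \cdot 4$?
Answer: $\frac{8989}{21471} \approx 0.41866$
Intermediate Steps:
$s{\left(z \right)} = 8$
$\frac{s{\left(-20 \right)}}{408} + \frac{168}{421} = \frac{8}{408} + \frac{168}{421} = 8 \cdot \frac{1}{408} + 168 \cdot \frac{1}{421} = \frac{1}{51} + \frac{168}{421} = \frac{8989}{21471}$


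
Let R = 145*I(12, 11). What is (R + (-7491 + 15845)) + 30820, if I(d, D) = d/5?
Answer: 39522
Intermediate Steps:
I(d, D) = d/5 (I(d, D) = d*(1/5) = d/5)
R = 348 (R = 145*((1/5)*12) = 145*(12/5) = 348)
(R + (-7491 + 15845)) + 30820 = (348 + (-7491 + 15845)) + 30820 = (348 + 8354) + 30820 = 8702 + 30820 = 39522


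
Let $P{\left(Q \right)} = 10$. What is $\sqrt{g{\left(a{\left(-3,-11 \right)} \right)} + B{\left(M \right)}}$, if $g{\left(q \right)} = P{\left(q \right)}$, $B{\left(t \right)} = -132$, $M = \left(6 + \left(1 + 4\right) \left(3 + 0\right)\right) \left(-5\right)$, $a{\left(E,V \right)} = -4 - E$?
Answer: $i \sqrt{122} \approx 11.045 i$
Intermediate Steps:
$M = -105$ ($M = \left(6 + 5 \cdot 3\right) \left(-5\right) = \left(6 + 15\right) \left(-5\right) = 21 \left(-5\right) = -105$)
$g{\left(q \right)} = 10$
$\sqrt{g{\left(a{\left(-3,-11 \right)} \right)} + B{\left(M \right)}} = \sqrt{10 - 132} = \sqrt{-122} = i \sqrt{122}$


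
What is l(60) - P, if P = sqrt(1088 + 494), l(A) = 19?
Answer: 19 - sqrt(1582) ≈ -20.774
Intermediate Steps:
P = sqrt(1582) ≈ 39.774
l(60) - P = 19 - sqrt(1582)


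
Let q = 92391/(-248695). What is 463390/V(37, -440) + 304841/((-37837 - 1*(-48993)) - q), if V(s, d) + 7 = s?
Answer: 128796559565414/8323601433 ≈ 15474.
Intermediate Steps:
V(s, d) = -7 + s
q = -92391/248695 (q = 92391*(-1/248695) = -92391/248695 ≈ -0.37150)
463390/V(37, -440) + 304841/((-37837 - 1*(-48993)) - q) = 463390/(-7 + 37) + 304841/((-37837 - 1*(-48993)) - 1*(-92391/248695)) = 463390/30 + 304841/((-37837 + 48993) + 92391/248695) = 463390*(1/30) + 304841/(11156 + 92391/248695) = 46339/3 + 304841/(2774533811/248695) = 46339/3 + 304841*(248695/2774533811) = 46339/3 + 75812432495/2774533811 = 128796559565414/8323601433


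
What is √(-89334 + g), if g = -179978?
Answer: 32*I*√263 ≈ 518.95*I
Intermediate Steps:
√(-89334 + g) = √(-89334 - 179978) = √(-269312) = 32*I*√263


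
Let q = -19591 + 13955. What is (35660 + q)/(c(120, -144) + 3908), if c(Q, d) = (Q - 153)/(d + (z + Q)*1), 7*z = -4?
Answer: 5164128/672407 ≈ 7.6801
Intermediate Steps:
z = -4/7 (z = (1/7)*(-4) = -4/7 ≈ -0.57143)
q = -5636
c(Q, d) = (-153 + Q)/(-4/7 + Q + d) (c(Q, d) = (Q - 153)/(d + (-4/7 + Q)*1) = (-153 + Q)/(d + (-4/7 + Q)) = (-153 + Q)/(-4/7 + Q + d))
(35660 + q)/(c(120, -144) + 3908) = (35660 - 5636)/(7*(-153 + 120)/(-4 + 7*120 + 7*(-144)) + 3908) = 30024/(7*(-33)/(-4 + 840 - 1008) + 3908) = 30024/(7*(-33)/(-172) + 3908) = 30024/(7*(-1/172)*(-33) + 3908) = 30024/(231/172 + 3908) = 30024/(672407/172) = 30024*(172/672407) = 5164128/672407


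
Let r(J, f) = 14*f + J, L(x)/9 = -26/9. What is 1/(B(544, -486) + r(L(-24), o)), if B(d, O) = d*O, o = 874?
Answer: -1/252174 ≈ -3.9655e-6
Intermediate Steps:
L(x) = -26 (L(x) = 9*(-26/9) = -26)
r(J, f) = J + 14*f
B(d, O) = O*d
1/(B(544, -486) + r(L(-24), o)) = 1/(-486*544 + (-26 + 14*874)) = 1/(-264384 + (-26 + 12236)) = 1/(-264384 + 12210) = 1/(-252174) = -1/252174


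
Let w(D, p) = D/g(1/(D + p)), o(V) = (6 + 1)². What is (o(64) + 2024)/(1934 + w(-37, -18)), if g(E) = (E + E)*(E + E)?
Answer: -8292/104189 ≈ -0.079586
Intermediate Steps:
o(V) = 49 (o(V) = 7² = 49)
g(E) = 4*E² (g(E) = (2*E)*(2*E) = 4*E²)
w(D, p) = D*(D + p)²/4 (w(D, p) = D/((4*(1/(D + p))²)) = D/((4/(D + p)²)) = D*((D + p)²/4) = D*(D + p)²/4)
(o(64) + 2024)/(1934 + w(-37, -18)) = (49 + 2024)/(1934 + (¼)*(-37)*(-37 - 18)²) = 2073/(1934 + (¼)*(-37)*(-55)²) = 2073/(1934 + (¼)*(-37)*3025) = 2073/(1934 - 111925/4) = 2073/(-104189/4) = 2073*(-4/104189) = -8292/104189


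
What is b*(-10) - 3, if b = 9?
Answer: -93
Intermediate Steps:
b*(-10) - 3 = 9*(-10) - 3 = -90 - 3 = -93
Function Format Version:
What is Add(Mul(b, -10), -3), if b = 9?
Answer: -93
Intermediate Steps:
Add(Mul(b, -10), -3) = Add(Mul(9, -10), -3) = Add(-90, -3) = -93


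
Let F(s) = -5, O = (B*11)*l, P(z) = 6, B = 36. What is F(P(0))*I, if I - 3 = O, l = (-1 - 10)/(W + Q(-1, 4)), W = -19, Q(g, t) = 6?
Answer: -21975/13 ≈ -1690.4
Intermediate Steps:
l = 11/13 (l = (-1 - 10)/(-19 + 6) = -11/(-13) = -11*(-1/13) = 11/13 ≈ 0.84615)
O = 4356/13 (O = (36*11)*(11/13) = 396*(11/13) = 4356/13 ≈ 335.08)
I = 4395/13 (I = 3 + 4356/13 = 4395/13 ≈ 338.08)
F(P(0))*I = -5*4395/13 = -21975/13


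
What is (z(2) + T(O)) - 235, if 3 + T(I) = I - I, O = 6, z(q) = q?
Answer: -236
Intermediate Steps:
T(I) = -3 (T(I) = -3 + (I - I) = -3 + 0 = -3)
(z(2) + T(O)) - 235 = (2 - 3) - 235 = -1 - 235 = -236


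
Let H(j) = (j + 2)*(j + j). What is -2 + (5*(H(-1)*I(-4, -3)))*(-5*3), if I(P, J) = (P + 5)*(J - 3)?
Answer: -902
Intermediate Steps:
I(P, J) = (-3 + J)*(5 + P) (I(P, J) = (5 + P)*(-3 + J) = (-3 + J)*(5 + P))
H(j) = 2*j*(2 + j) (H(j) = (2 + j)*(2*j) = 2*j*(2 + j))
-2 + (5*(H(-1)*I(-4, -3)))*(-5*3) = -2 + (5*((2*(-1)*(2 - 1))*(-15 - 3*(-4) + 5*(-3) - 3*(-4))))*(-5*3) = -2 + (5*((2*(-1)*1)*(-15 + 12 - 15 + 12)))*(-15) = -2 + (5*(-2*(-6)))*(-15) = -2 + (5*12)*(-15) = -2 + 60*(-15) = -2 - 900 = -902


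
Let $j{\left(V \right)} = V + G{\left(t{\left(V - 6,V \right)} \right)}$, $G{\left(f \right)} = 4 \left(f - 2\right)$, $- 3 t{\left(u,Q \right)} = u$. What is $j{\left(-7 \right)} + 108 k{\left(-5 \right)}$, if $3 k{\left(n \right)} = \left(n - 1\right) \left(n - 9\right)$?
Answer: $\frac{9079}{3} \approx 3026.3$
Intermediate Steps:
$t{\left(u,Q \right)} = - \frac{u}{3}$
$G{\left(f \right)} = -8 + 4 f$ ($G{\left(f \right)} = 4 \left(-2 + f\right) = -8 + 4 f$)
$k{\left(n \right)} = \frac{\left(-1 + n\right) \left(-9 + n\right)}{3}$ ($k{\left(n \right)} = \frac{\left(n - 1\right) \left(n - 9\right)}{3} = \frac{\left(-1 + n\right) \left(-9 + n\right)}{3}$)
$j{\left(V \right)} = - \frac{V}{3}$ ($j{\left(V \right)} = V + \left(-8 + 4 \left(- \frac{V - 6}{3}\right)\right) = V + \left(-8 + 4 \left(- \frac{-6 + V}{3}\right)\right) = V + \left(-8 + 4 \left(2 - \frac{V}{3}\right)\right) = V - \frac{4 V}{3} = - \frac{V}{3}$)
$j{\left(-7 \right)} + 108 k{\left(-5 \right)} = \left(- \frac{1}{3}\right) \left(-7\right) + 108 \left(3 - - \frac{50}{3} + \frac{\left(-5\right)^{2}}{3}\right) = \frac{7}{3} + 108 \left(3 + \frac{50}{3} + \frac{1}{3} \cdot 25\right) = \frac{7}{3} + 108 \left(3 + \frac{50}{3} + \frac{25}{3}\right) = \frac{7}{3} + 108 \cdot 28 = \frac{7}{3} + 3024 = \frac{9079}{3}$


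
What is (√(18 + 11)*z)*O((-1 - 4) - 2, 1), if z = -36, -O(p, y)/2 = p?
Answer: -504*√29 ≈ -2714.1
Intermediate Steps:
O(p, y) = -2*p
(√(18 + 11)*z)*O((-1 - 4) - 2, 1) = (√(18 + 11)*(-36))*(-2*((-1 - 4) - 2)) = (√29*(-36))*(-2*(-5 - 2)) = (-36*√29)*(-2*(-7)) = -36*√29*14 = -504*√29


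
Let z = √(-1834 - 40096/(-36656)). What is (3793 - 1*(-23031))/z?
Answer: -1916*I*√2405084927/149971 ≈ -626.55*I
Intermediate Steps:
z = 2*I*√2405084927/2291 (z = √(-1834 - 40096*(-1/36656)) = √(-1834 + 2506/2291) = √(-4199188/2291) = 2*I*√2405084927/2291 ≈ 42.812*I)
(3793 - 1*(-23031))/z = (3793 - 1*(-23031))/((2*I*√2405084927/2291)) = (3793 + 23031)*(-I*√2405084927/2099594) = 26824*(-I*√2405084927/2099594) = -1916*I*√2405084927/149971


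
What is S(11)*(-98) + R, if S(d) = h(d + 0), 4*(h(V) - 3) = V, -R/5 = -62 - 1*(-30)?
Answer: -807/2 ≈ -403.50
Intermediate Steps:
R = 160 (R = -5*(-62 - 1*(-30)) = -5*(-62 + 30) = -5*(-32) = 160)
h(V) = 3 + V/4
S(d) = 3 + d/4 (S(d) = 3 + (d + 0)/4 = 3 + d/4)
S(11)*(-98) + R = (3 + (1/4)*11)*(-98) + 160 = (3 + 11/4)*(-98) + 160 = (23/4)*(-98) + 160 = -1127/2 + 160 = -807/2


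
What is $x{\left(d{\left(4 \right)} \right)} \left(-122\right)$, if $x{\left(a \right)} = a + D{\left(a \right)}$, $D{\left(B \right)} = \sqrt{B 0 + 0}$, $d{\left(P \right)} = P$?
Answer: $-488$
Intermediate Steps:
$D{\left(B \right)} = 0$ ($D{\left(B \right)} = \sqrt{0 + 0} = \sqrt{0} = 0$)
$x{\left(a \right)} = a$ ($x{\left(a \right)} = a + 0 = a$)
$x{\left(d{\left(4 \right)} \right)} \left(-122\right) = 4 \left(-122\right) = -488$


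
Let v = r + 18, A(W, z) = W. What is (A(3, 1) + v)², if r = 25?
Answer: 2116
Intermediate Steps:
v = 43 (v = 25 + 18 = 43)
(A(3, 1) + v)² = (3 + 43)² = 46² = 2116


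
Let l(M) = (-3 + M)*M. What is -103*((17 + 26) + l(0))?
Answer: -4429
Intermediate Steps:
l(M) = M*(-3 + M)
-103*((17 + 26) + l(0)) = -103*((17 + 26) + 0*(-3 + 0)) = -103*(43 + 0*(-3)) = -103*(43 + 0) = -103*43 = -4429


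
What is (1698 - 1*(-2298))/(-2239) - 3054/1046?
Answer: -5508861/1170997 ≈ -4.7044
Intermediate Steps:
(1698 - 1*(-2298))/(-2239) - 3054/1046 = (1698 + 2298)*(-1/2239) - 3054*1/1046 = 3996*(-1/2239) - 1527/523 = -3996/2239 - 1527/523 = -5508861/1170997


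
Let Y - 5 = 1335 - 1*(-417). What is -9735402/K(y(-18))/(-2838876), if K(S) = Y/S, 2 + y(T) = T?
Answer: -16225670/415658761 ≈ -0.039036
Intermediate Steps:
y(T) = -2 + T
Y = 1757 (Y = 5 + (1335 - 1*(-417)) = 5 + (1335 + 417) = 5 + 1752 = 1757)
K(S) = 1757/S
-9735402/K(y(-18))/(-2838876) = -9735402/(1757/(-2 - 18))/(-2838876) = -9735402/(1757/(-20))*(-1/2838876) = -9735402/(1757*(-1/20))*(-1/2838876) = -9735402/(-1757/20)*(-1/2838876) = -9735402*(-20/1757)*(-1/2838876) = (194708040/1757)*(-1/2838876) = -16225670/415658761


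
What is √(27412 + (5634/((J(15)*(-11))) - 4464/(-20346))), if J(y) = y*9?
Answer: √8580400416230610/559515 ≈ 165.55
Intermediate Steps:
J(y) = 9*y
√(27412 + (5634/((J(15)*(-11))) - 4464/(-20346))) = √(27412 + (5634/(((9*15)*(-11))) - 4464/(-20346))) = √(27412 + (5634/((135*(-11))) - 4464*(-1/20346))) = √(27412 + (5634/(-1485) + 744/3391)) = √(27412 + (5634*(-1/1485) + 744/3391)) = √(27412 + (-626/165 + 744/3391)) = √(27412 - 2000006/559515) = √(15335425174/559515) = √8580400416230610/559515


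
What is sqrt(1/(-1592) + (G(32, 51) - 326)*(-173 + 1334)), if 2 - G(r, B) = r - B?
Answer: I*sqrt(224366594078)/796 ≈ 595.07*I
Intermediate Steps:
G(r, B) = 2 + B - r (G(r, B) = 2 - (r - B) = 2 + (B - r) = 2 + B - r)
sqrt(1/(-1592) + (G(32, 51) - 326)*(-173 + 1334)) = sqrt(1/(-1592) + ((2 + 51 - 1*32) - 326)*(-173 + 1334)) = sqrt(-1/1592 + ((2 + 51 - 32) - 326)*1161) = sqrt(-1/1592 + (21 - 326)*1161) = sqrt(-1/1592 - 305*1161) = sqrt(-1/1592 - 354105) = sqrt(-563735161/1592) = I*sqrt(224366594078)/796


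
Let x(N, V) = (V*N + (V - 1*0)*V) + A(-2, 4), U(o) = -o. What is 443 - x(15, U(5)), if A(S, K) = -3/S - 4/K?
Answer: 985/2 ≈ 492.50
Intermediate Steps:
A(S, K) = -4/K - 3/S
x(N, V) = ½ + V² + N*V (x(N, V) = (V*N + (V - 1*0)*V) + (-4/4 - 3/(-2)) = (N*V + (V + 0)*V) + (-4*¼ - 3*(-½)) = (N*V + V*V) + (-1 + 3/2) = (N*V + V²) + ½ = (V² + N*V) + ½ = ½ + V² + N*V)
443 - x(15, U(5)) = 443 - (½ + (-1*5)² + 15*(-1*5)) = 443 - (½ + (-5)² + 15*(-5)) = 443 - (½ + 25 - 75) = 443 - 1*(-99/2) = 443 + 99/2 = 985/2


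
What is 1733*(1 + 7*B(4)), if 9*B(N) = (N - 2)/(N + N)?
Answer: 74519/36 ≈ 2070.0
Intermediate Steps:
B(N) = (-2 + N)/(18*N) (B(N) = ((N - 2)/(N + N))/9 = ((-2 + N)/((2*N)))/9 = ((-2 + N)*(1/(2*N)))/9 = ((-2 + N)/(2*N))/9 = (-2 + N)/(18*N))
1733*(1 + 7*B(4)) = 1733*(1 + 7*((1/18)*(-2 + 4)/4)) = 1733*(1 + 7*((1/18)*(¼)*2)) = 1733*(1 + 7*(1/36)) = 1733*(1 + 7/36) = 1733*(43/36) = 74519/36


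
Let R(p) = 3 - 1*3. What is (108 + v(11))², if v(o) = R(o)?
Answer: 11664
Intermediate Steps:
R(p) = 0 (R(p) = 3 - 3 = 0)
v(o) = 0
(108 + v(11))² = (108 + 0)² = 108² = 11664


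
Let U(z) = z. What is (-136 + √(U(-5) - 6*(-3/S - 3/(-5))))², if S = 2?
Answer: (680 - √10)²/25 ≈ 18324.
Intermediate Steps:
(-136 + √(U(-5) - 6*(-3/S - 3/(-5))))² = (-136 + √(-5 - 6*(-3/2 - 3/(-5))))² = (-136 + √(-5 - 6*(-3*½ - 3*(-⅕))))² = (-136 + √(-5 - 6*(-3/2 + ⅗)))² = (-136 + √(-5 - 6*(-9/10)))² = (-136 + √(-5 + 27/5))² = (-136 + √(⅖))² = (-136 + √10/5)²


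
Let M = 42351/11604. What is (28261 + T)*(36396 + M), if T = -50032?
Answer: -3065222799495/3868 ≈ -7.9246e+8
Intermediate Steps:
M = 14117/3868 (M = 42351*(1/11604) = 14117/3868 ≈ 3.6497)
(28261 + T)*(36396 + M) = (28261 - 50032)*(36396 + 14117/3868) = -21771*140793845/3868 = -3065222799495/3868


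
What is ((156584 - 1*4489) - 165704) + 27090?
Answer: 13481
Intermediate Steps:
((156584 - 1*4489) - 165704) + 27090 = ((156584 - 4489) - 165704) + 27090 = (152095 - 165704) + 27090 = -13609 + 27090 = 13481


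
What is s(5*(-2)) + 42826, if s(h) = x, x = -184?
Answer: 42642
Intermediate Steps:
s(h) = -184
s(5*(-2)) + 42826 = -184 + 42826 = 42642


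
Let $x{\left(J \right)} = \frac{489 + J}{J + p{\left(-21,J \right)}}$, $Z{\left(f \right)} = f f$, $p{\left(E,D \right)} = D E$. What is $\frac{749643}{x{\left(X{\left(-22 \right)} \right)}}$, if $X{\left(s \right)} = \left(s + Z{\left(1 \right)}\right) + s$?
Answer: $\frac{322346490}{223} \approx 1.4455 \cdot 10^{6}$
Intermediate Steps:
$Z{\left(f \right)} = f^{2}$
$X{\left(s \right)} = 1 + 2 s$ ($X{\left(s \right)} = \left(s + 1^{2}\right) + s = \left(s + 1\right) + s = \left(1 + s\right) + s = 1 + 2 s$)
$x{\left(J \right)} = - \frac{489 + J}{20 J}$ ($x{\left(J \right)} = \frac{489 + J}{J + J \left(-21\right)} = \frac{489 + J}{J - 21 J} = \frac{489 + J}{\left(-20\right) J} = \left(489 + J\right) \left(- \frac{1}{20 J}\right) = - \frac{489 + J}{20 J}$)
$\frac{749643}{x{\left(X{\left(-22 \right)} \right)}} = \frac{749643}{\frac{1}{20} \frac{1}{1 + 2 \left(-22\right)} \left(-489 - \left(1 + 2 \left(-22\right)\right)\right)} = \frac{749643}{\frac{1}{20} \frac{1}{1 - 44} \left(-489 - \left(1 - 44\right)\right)} = \frac{749643}{\frac{1}{20} \frac{1}{-43} \left(-489 - -43\right)} = \frac{749643}{\frac{1}{20} \left(- \frac{1}{43}\right) \left(-489 + 43\right)} = \frac{749643}{\frac{1}{20} \left(- \frac{1}{43}\right) \left(-446\right)} = \frac{749643}{\frac{223}{430}} = 749643 \cdot \frac{430}{223} = \frac{322346490}{223}$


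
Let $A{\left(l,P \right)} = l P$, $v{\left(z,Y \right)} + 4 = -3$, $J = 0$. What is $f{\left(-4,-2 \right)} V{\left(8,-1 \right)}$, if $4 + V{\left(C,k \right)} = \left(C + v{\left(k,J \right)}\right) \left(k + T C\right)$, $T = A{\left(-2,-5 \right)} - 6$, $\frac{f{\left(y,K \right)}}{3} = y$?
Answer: $-324$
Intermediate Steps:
$v{\left(z,Y \right)} = -7$ ($v{\left(z,Y \right)} = -4 - 3 = -7$)
$A{\left(l,P \right)} = P l$
$f{\left(y,K \right)} = 3 y$
$T = 4$ ($T = \left(-5\right) \left(-2\right) - 6 = 10 - 6 = 4$)
$V{\left(C,k \right)} = -4 + \left(-7 + C\right) \left(k + 4 C\right)$ ($V{\left(C,k \right)} = -4 + \left(C - 7\right) \left(k + 4 C\right) = -4 + \left(-7 + C\right) \left(k + 4 C\right)$)
$f{\left(-4,-2 \right)} V{\left(8,-1 \right)} = 3 \left(-4\right) \left(-4 - 224 - -7 + 4 \cdot 8^{2} + 8 \left(-1\right)\right) = - 12 \left(-4 - 224 + 7 + 4 \cdot 64 - 8\right) = - 12 \left(-4 - 224 + 7 + 256 - 8\right) = \left(-12\right) 27 = -324$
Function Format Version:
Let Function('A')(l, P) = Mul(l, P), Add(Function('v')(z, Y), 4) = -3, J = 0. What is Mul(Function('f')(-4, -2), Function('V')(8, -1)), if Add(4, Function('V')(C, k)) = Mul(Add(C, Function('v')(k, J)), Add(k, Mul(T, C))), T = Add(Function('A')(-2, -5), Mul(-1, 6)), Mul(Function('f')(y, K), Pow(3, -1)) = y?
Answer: -324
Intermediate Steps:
Function('v')(z, Y) = -7 (Function('v')(z, Y) = Add(-4, -3) = -7)
Function('A')(l, P) = Mul(P, l)
Function('f')(y, K) = Mul(3, y)
T = 4 (T = Add(Mul(-5, -2), Mul(-1, 6)) = Add(10, -6) = 4)
Function('V')(C, k) = Add(-4, Mul(Add(-7, C), Add(k, Mul(4, C)))) (Function('V')(C, k) = Add(-4, Mul(Add(C, -7), Add(k, Mul(4, C)))) = Add(-4, Mul(Add(-7, C), Add(k, Mul(4, C)))))
Mul(Function('f')(-4, -2), Function('V')(8, -1)) = Mul(Mul(3, -4), Add(-4, Mul(-28, 8), Mul(-7, -1), Mul(4, Pow(8, 2)), Mul(8, -1))) = Mul(-12, Add(-4, -224, 7, Mul(4, 64), -8)) = Mul(-12, Add(-4, -224, 7, 256, -8)) = Mul(-12, 27) = -324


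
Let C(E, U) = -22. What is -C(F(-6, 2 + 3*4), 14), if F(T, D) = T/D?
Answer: 22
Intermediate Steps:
-C(F(-6, 2 + 3*4), 14) = -1*(-22) = 22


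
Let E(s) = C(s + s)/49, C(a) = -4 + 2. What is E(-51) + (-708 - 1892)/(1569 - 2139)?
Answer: 12626/2793 ≈ 4.5206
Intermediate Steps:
C(a) = -2
E(s) = -2/49
E(-51) + (-708 - 1892)/(1569 - 2139) = -2/49 + (-708 - 1892)/(1569 - 2139) = -2/49 - 2600/(-570) = -2/49 - 2600*(-1/570) = -2/49 + 260/57 = 12626/2793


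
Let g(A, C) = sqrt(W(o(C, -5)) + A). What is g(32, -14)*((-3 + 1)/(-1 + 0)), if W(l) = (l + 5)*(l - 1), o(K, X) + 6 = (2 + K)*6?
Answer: 2*sqrt(5799) ≈ 152.30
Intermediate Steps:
o(K, X) = 6 + 6*K (o(K, X) = -6 + (2 + K)*6 = -6 + (12 + 6*K) = 6 + 6*K)
W(l) = (-1 + l)*(5 + l) (W(l) = (5 + l)*(-1 + l) = (-1 + l)*(5 + l))
g(A, C) = sqrt(19 + A + (6 + 6*C)**2 + 24*C) (g(A, C) = sqrt((-5 + (6 + 6*C)**2 + 4*(6 + 6*C)) + A) = sqrt((-5 + (6 + 6*C)**2 + (24 + 24*C)) + A) = sqrt((19 + (6 + 6*C)**2 + 24*C) + A) = sqrt(19 + A + (6 + 6*C)**2 + 24*C))
g(32, -14)*((-3 + 1)/(-1 + 0)) = sqrt(55 + 32 + 36*(-14)**2 + 96*(-14))*((-3 + 1)/(-1 + 0)) = sqrt(55 + 32 + 36*196 - 1344)*(-2/(-1)) = sqrt(55 + 32 + 7056 - 1344)*(-2*(-1)) = sqrt(5799)*2 = 2*sqrt(5799)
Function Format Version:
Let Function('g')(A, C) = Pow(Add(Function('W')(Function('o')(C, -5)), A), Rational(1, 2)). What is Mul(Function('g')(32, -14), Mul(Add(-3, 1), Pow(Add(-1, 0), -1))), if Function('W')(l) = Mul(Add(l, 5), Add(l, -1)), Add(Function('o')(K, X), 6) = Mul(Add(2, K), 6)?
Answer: Mul(2, Pow(5799, Rational(1, 2))) ≈ 152.30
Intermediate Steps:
Function('o')(K, X) = Add(6, Mul(6, K)) (Function('o')(K, X) = Add(-6, Mul(Add(2, K), 6)) = Add(-6, Add(12, Mul(6, K))) = Add(6, Mul(6, K)))
Function('W')(l) = Mul(Add(-1, l), Add(5, l)) (Function('W')(l) = Mul(Add(5, l), Add(-1, l)) = Mul(Add(-1, l), Add(5, l)))
Function('g')(A, C) = Pow(Add(19, A, Pow(Add(6, Mul(6, C)), 2), Mul(24, C)), Rational(1, 2)) (Function('g')(A, C) = Pow(Add(Add(-5, Pow(Add(6, Mul(6, C)), 2), Mul(4, Add(6, Mul(6, C)))), A), Rational(1, 2)) = Pow(Add(Add(-5, Pow(Add(6, Mul(6, C)), 2), Add(24, Mul(24, C))), A), Rational(1, 2)) = Pow(Add(Add(19, Pow(Add(6, Mul(6, C)), 2), Mul(24, C)), A), Rational(1, 2)) = Pow(Add(19, A, Pow(Add(6, Mul(6, C)), 2), Mul(24, C)), Rational(1, 2)))
Mul(Function('g')(32, -14), Mul(Add(-3, 1), Pow(Add(-1, 0), -1))) = Mul(Pow(Add(55, 32, Mul(36, Pow(-14, 2)), Mul(96, -14)), Rational(1, 2)), Mul(Add(-3, 1), Pow(Add(-1, 0), -1))) = Mul(Pow(Add(55, 32, Mul(36, 196), -1344), Rational(1, 2)), Mul(-2, Pow(-1, -1))) = Mul(Pow(Add(55, 32, 7056, -1344), Rational(1, 2)), Mul(-2, -1)) = Mul(Pow(5799, Rational(1, 2)), 2) = Mul(2, Pow(5799, Rational(1, 2)))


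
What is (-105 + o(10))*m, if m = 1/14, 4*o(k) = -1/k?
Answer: -4201/560 ≈ -7.5018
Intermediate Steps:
o(k) = -1/(4*k) (o(k) = (-1/k)/4 = -1/(4*k))
m = 1/14 ≈ 0.071429
(-105 + o(10))*m = (-105 - ¼/10)*(1/14) = (-105 - ¼*⅒)*(1/14) = (-105 - 1/40)*(1/14) = -4201/40*1/14 = -4201/560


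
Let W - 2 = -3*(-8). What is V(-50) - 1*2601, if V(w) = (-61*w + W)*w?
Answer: -156401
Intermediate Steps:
W = 26 (W = 2 - 3*(-8) = 2 + 24 = 26)
V(w) = w*(26 - 61*w) (V(w) = (-61*w + 26)*w = (26 - 61*w)*w = w*(26 - 61*w))
V(-50) - 1*2601 = -50*(26 - 61*(-50)) - 1*2601 = -50*(26 + 3050) - 2601 = -50*3076 - 2601 = -153800 - 2601 = -156401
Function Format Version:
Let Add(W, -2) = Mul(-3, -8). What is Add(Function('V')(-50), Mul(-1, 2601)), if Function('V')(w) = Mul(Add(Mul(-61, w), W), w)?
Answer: -156401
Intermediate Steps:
W = 26 (W = Add(2, Mul(-3, -8)) = Add(2, 24) = 26)
Function('V')(w) = Mul(w, Add(26, Mul(-61, w))) (Function('V')(w) = Mul(Add(Mul(-61, w), 26), w) = Mul(Add(26, Mul(-61, w)), w) = Mul(w, Add(26, Mul(-61, w))))
Add(Function('V')(-50), Mul(-1, 2601)) = Add(Mul(-50, Add(26, Mul(-61, -50))), Mul(-1, 2601)) = Add(Mul(-50, Add(26, 3050)), -2601) = Add(Mul(-50, 3076), -2601) = Add(-153800, -2601) = -156401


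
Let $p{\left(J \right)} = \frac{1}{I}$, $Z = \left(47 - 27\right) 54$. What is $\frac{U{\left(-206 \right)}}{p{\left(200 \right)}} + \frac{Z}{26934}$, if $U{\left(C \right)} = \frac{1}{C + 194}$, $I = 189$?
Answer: $- \frac{282087}{17956} \approx -15.71$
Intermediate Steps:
$Z = 1080$ ($Z = 20 \cdot 54 = 1080$)
$p{\left(J \right)} = \frac{1}{189}$
$U{\left(C \right)} = \frac{1}{194 + C}$
$\frac{U{\left(-206 \right)}}{p{\left(200 \right)}} + \frac{Z}{26934} = \frac{\frac{1}{\frac{1}{189}}}{194 - 206} + \frac{1080}{26934} = \frac{1}{-12} \cdot 189 + 1080 \cdot \frac{1}{26934} = \left(- \frac{1}{12}\right) 189 + \frac{180}{4489} = - \frac{63}{4} + \frac{180}{4489} = - \frac{282087}{17956}$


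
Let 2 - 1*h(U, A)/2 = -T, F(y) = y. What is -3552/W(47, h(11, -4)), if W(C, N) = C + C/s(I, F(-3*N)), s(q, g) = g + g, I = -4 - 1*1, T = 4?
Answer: -255744/3337 ≈ -76.639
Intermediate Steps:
I = -5 (I = -4 - 1 = -5)
s(q, g) = 2*g
h(U, A) = 12 (h(U, A) = 4 - (-2)*4 = 4 - 2*(-4) = 4 + 8 = 12)
W(C, N) = C - C/(6*N) (W(C, N) = C + C/((2*(-3*N))) = C + C/((-6*N)) = C + C*(-1/(6*N)) = C - C/(6*N))
-3552/W(47, h(11, -4)) = -3552/(47 - ⅙*47/12) = -3552/(47 - ⅙*47*1/12) = -3552/(47 - 47/72) = -3552/3337/72 = -3552*72/3337 = -255744/3337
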